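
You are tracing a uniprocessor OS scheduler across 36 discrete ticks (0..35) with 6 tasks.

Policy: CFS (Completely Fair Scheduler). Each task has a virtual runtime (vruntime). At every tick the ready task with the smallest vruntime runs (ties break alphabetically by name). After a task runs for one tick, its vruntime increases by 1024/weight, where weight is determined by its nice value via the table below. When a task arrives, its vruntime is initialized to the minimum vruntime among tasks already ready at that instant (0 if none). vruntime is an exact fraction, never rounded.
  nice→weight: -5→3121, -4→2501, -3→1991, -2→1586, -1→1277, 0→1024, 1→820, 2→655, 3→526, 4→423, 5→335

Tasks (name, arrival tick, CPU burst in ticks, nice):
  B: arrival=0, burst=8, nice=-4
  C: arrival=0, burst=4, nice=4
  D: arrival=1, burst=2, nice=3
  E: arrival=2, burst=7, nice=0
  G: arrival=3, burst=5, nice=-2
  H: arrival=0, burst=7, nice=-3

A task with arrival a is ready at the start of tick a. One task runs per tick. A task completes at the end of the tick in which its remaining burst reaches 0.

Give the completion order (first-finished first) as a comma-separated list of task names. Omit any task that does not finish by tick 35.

completion order = D, G, B, H, E, C

t=0: vr[B=0 C=0 H=0] → run B
t=1: vr[B=1024/2501 C=0 D=0 H=0] → run C
t=2: vr[B=1024/2501 C=1024/423 D=0 E=0 H=0] → run D
t=3: vr[B=1024/2501 C=1024/423 D=512/263 E=0 G=0 H=0] → run E
t=4: vr[B=1024/2501 C=1024/423 D=512/263 E=1 G=0 H=0] → run G
t=5: vr[B=1024/2501 C=1024/423 D=512/263 E=1 G=512/793 H=0] → run H
t=6: vr[B=1024/2501 C=1024/423 D=512/263 E=1 G=512/793 H=1024/1991] → run B
t=7: vr[B=2048/2501 C=1024/423 D=512/263 E=1 G=512/793 H=1024/1991] → run H
t=8: vr[B=2048/2501 C=1024/423 D=512/263 E=1 G=512/793 H=2048/1991] → run G
t=9: vr[B=2048/2501 C=1024/423 D=512/263 E=1 G=1024/793 H=2048/1991] → run B
t=10: vr[B=3072/2501 C=1024/423 D=512/263 E=1 G=1024/793 H=2048/1991] → run E
t=11: vr[B=3072/2501 C=1024/423 D=512/263 E=2 G=1024/793 H=2048/1991] → run H
t=12: vr[B=3072/2501 C=1024/423 D=512/263 E=2 G=1024/793 H=3072/1991] → run B
t=13: vr[B=4096/2501 C=1024/423 D=512/263 E=2 G=1024/793 H=3072/1991] → run G
t=14: vr[B=4096/2501 C=1024/423 D=512/263 E=2 G=1536/793 H=3072/1991] → run H
t=15: vr[B=4096/2501 C=1024/423 D=512/263 E=2 G=1536/793 H=4096/1991] → run B
t=16: vr[B=5120/2501 C=1024/423 D=512/263 E=2 G=1536/793 H=4096/1991] → run G
t=17: vr[B=5120/2501 C=1024/423 D=512/263 E=2 G=2048/793 H=4096/1991] → run D
t=18: vr[B=5120/2501 C=1024/423 E=2 G=2048/793 H=4096/1991] → run E
t=19: vr[B=5120/2501 C=1024/423 E=3 G=2048/793 H=4096/1991] → run B
t=20: vr[B=6144/2501 C=1024/423 E=3 G=2048/793 H=4096/1991] → run H
t=21: vr[B=6144/2501 C=1024/423 E=3 G=2048/793 H=5120/1991] → run C
t=22: vr[B=6144/2501 C=2048/423 E=3 G=2048/793 H=5120/1991] → run B
t=23: vr[B=7168/2501 C=2048/423 E=3 G=2048/793 H=5120/1991] → run H
t=24: vr[B=7168/2501 C=2048/423 E=3 G=2048/793 H=6144/1991] → run G
t=25: vr[B=7168/2501 C=2048/423 E=3 H=6144/1991] → run B
t=26: vr[C=2048/423 E=3 H=6144/1991] → run E
t=27: vr[C=2048/423 E=4 H=6144/1991] → run H
t=28: vr[C=2048/423 E=4] → run E
t=29: vr[C=2048/423 E=5] → run C
t=30: vr[C=1024/141 E=5] → run E
t=31: vr[C=1024/141 E=6] → run E
t=32: vr[C=1024/141] → run C
t=33: (idle)
t=34: (idle)
t=35: (idle)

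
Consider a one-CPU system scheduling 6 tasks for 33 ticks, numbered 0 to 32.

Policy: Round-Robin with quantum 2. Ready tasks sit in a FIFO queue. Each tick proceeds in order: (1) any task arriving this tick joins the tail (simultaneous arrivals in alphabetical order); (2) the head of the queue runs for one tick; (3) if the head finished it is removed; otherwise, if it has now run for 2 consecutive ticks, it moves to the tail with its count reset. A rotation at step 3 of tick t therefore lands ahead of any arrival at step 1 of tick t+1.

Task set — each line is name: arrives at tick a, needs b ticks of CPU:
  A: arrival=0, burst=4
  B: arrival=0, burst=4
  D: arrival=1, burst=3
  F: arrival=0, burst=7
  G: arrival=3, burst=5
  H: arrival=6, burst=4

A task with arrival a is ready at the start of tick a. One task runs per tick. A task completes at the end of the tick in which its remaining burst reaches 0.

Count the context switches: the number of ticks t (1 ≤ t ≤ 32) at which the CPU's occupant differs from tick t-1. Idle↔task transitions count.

context switches = 15

t=0: queue=[A,B,F] q_used=0 → run A
t=1: queue=[A,B,F,D] q_used=1 → run A
t=2: queue=[B,F,D,A] q_used=0 → run B
t=3: queue=[B,F,D,A,G] q_used=1 → run B
t=4: queue=[F,D,A,G,B] q_used=0 → run F
t=5: queue=[F,D,A,G,B] q_used=1 → run F
t=6: queue=[D,A,G,B,F,H] q_used=0 → run D
t=7: queue=[D,A,G,B,F,H] q_used=1 → run D
t=8: queue=[A,G,B,F,H,D] q_used=0 → run A
t=9: queue=[A,G,B,F,H,D] q_used=1 → run A
t=10: queue=[G,B,F,H,D] q_used=0 → run G
t=11: queue=[G,B,F,H,D] q_used=1 → run G
t=12: queue=[B,F,H,D,G] q_used=0 → run B
t=13: queue=[B,F,H,D,G] q_used=1 → run B
t=14: queue=[F,H,D,G] q_used=0 → run F
t=15: queue=[F,H,D,G] q_used=1 → run F
t=16: queue=[H,D,G,F] q_used=0 → run H
t=17: queue=[H,D,G,F] q_used=1 → run H
t=18: queue=[D,G,F,H] q_used=0 → run D
t=19: queue=[G,F,H] q_used=0 → run G
t=20: queue=[G,F,H] q_used=1 → run G
t=21: queue=[F,H,G] q_used=0 → run F
t=22: queue=[F,H,G] q_used=1 → run F
t=23: queue=[H,G,F] q_used=0 → run H
t=24: queue=[H,G,F] q_used=1 → run H
t=25: queue=[G,F] q_used=0 → run G
t=26: queue=[F] q_used=0 → run F
t=27: (idle)
t=28: (idle)
t=29: (idle)
t=30: (idle)
t=31: (idle)
t=32: (idle)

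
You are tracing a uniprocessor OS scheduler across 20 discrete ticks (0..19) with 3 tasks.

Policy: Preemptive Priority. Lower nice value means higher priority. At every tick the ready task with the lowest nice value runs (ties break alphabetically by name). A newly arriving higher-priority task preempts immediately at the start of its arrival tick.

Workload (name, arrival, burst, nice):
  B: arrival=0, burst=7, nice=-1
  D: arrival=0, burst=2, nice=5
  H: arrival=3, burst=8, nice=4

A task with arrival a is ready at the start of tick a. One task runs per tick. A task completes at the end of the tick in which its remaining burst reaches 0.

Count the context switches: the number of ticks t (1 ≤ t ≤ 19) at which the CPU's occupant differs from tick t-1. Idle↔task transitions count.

t=0: ready={B,D} → run B
t=1: ready={B,D} → run B
t=2: ready={B,D} → run B
t=3: ready={B,D,H} → run B
t=4: ready={B,D,H} → run B
t=5: ready={B,D,H} → run B
t=6: ready={B,D,H} → run B
t=7: ready={D,H} → run H
t=8: ready={D,H} → run H
t=9: ready={D,H} → run H
t=10: ready={D,H} → run H
t=11: ready={D,H} → run H
t=12: ready={D,H} → run H
t=13: ready={D,H} → run H
t=14: ready={D,H} → run H
t=15: ready={D} → run D
t=16: ready={D} → run D
t=17: (idle)
t=18: (idle)
t=19: (idle)

context switches = 3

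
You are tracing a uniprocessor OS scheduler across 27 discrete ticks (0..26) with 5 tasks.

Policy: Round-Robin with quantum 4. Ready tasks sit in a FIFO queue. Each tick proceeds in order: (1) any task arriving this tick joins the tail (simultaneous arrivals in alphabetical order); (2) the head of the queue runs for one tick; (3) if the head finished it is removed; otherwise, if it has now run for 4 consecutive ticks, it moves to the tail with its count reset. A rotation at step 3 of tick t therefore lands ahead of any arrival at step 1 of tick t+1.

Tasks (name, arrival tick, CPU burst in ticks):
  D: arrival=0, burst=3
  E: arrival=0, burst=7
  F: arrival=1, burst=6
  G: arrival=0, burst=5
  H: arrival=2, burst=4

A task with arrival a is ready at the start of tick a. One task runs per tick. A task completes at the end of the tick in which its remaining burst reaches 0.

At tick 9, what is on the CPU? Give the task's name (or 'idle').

t=0: queue=[D,E,G] q_used=0 → run D
t=1: queue=[D,E,G,F] q_used=1 → run D
t=2: queue=[D,E,G,F,H] q_used=2 → run D
t=3: queue=[E,G,F,H] q_used=0 → run E
t=4: queue=[E,G,F,H] q_used=1 → run E
t=5: queue=[E,G,F,H] q_used=2 → run E
t=6: queue=[E,G,F,H] q_used=3 → run E
t=7: queue=[G,F,H,E] q_used=0 → run G
t=8: queue=[G,F,H,E] q_used=1 → run G
t=9: queue=[G,F,H,E] q_used=2 → run G
t=10: queue=[G,F,H,E] q_used=3 → run G
t=11: queue=[F,H,E,G] q_used=0 → run F
t=12: queue=[F,H,E,G] q_used=1 → run F
t=13: queue=[F,H,E,G] q_used=2 → run F
t=14: queue=[F,H,E,G] q_used=3 → run F
t=15: queue=[H,E,G,F] q_used=0 → run H
t=16: queue=[H,E,G,F] q_used=1 → run H
t=17: queue=[H,E,G,F] q_used=2 → run H
t=18: queue=[H,E,G,F] q_used=3 → run H
t=19: queue=[E,G,F] q_used=0 → run E
t=20: queue=[E,G,F] q_used=1 → run E
t=21: queue=[E,G,F] q_used=2 → run E
t=22: queue=[G,F] q_used=0 → run G
t=23: queue=[F] q_used=0 → run F
t=24: queue=[F] q_used=1 → run F
t=25: (idle)
t=26: (idle)

running at tick 9 = G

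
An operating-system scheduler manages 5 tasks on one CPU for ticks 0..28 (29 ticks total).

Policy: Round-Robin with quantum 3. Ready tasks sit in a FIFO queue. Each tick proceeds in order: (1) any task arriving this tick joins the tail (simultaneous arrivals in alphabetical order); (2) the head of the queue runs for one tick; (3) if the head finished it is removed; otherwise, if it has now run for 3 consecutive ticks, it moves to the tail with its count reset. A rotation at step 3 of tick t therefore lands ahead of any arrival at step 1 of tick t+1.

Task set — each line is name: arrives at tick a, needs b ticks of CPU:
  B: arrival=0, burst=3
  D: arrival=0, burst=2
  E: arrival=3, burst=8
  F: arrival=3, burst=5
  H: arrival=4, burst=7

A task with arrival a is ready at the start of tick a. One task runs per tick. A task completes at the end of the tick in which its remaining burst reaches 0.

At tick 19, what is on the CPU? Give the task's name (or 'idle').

running at tick 19 = H

t=0: queue=[B,D] q_used=0 → run B
t=1: queue=[B,D] q_used=1 → run B
t=2: queue=[B,D] q_used=2 → run B
t=3: queue=[D,E,F] q_used=0 → run D
t=4: queue=[D,E,F,H] q_used=1 → run D
t=5: queue=[E,F,H] q_used=0 → run E
t=6: queue=[E,F,H] q_used=1 → run E
t=7: queue=[E,F,H] q_used=2 → run E
t=8: queue=[F,H,E] q_used=0 → run F
t=9: queue=[F,H,E] q_used=1 → run F
t=10: queue=[F,H,E] q_used=2 → run F
t=11: queue=[H,E,F] q_used=0 → run H
t=12: queue=[H,E,F] q_used=1 → run H
t=13: queue=[H,E,F] q_used=2 → run H
t=14: queue=[E,F,H] q_used=0 → run E
t=15: queue=[E,F,H] q_used=1 → run E
t=16: queue=[E,F,H] q_used=2 → run E
t=17: queue=[F,H,E] q_used=0 → run F
t=18: queue=[F,H,E] q_used=1 → run F
t=19: queue=[H,E] q_used=0 → run H
t=20: queue=[H,E] q_used=1 → run H
t=21: queue=[H,E] q_used=2 → run H
t=22: queue=[E,H] q_used=0 → run E
t=23: queue=[E,H] q_used=1 → run E
t=24: queue=[H] q_used=0 → run H
t=25: (idle)
t=26: (idle)
t=27: (idle)
t=28: (idle)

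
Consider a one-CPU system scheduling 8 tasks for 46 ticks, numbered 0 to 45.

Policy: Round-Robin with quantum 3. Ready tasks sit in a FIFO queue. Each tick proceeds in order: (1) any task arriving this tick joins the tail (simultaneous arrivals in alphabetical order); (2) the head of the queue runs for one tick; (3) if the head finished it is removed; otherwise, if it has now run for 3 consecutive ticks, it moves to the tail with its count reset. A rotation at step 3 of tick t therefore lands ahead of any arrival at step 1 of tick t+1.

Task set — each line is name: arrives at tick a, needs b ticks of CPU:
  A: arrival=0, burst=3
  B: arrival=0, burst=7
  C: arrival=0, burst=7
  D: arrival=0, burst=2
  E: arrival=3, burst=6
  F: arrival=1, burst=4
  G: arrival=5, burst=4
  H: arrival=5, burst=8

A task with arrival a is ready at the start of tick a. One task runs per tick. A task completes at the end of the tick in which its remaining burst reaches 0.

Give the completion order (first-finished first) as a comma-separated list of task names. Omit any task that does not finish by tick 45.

completion order = A, D, F, E, G, B, C, H

t=0: queue=[A,B,C,D] q_used=0 → run A
t=1: queue=[A,B,C,D,F] q_used=1 → run A
t=2: queue=[A,B,C,D,F] q_used=2 → run A
t=3: queue=[B,C,D,F,E] q_used=0 → run B
t=4: queue=[B,C,D,F,E] q_used=1 → run B
t=5: queue=[B,C,D,F,E,G,H] q_used=2 → run B
t=6: queue=[C,D,F,E,G,H,B] q_used=0 → run C
t=7: queue=[C,D,F,E,G,H,B] q_used=1 → run C
t=8: queue=[C,D,F,E,G,H,B] q_used=2 → run C
t=9: queue=[D,F,E,G,H,B,C] q_used=0 → run D
t=10: queue=[D,F,E,G,H,B,C] q_used=1 → run D
t=11: queue=[F,E,G,H,B,C] q_used=0 → run F
t=12: queue=[F,E,G,H,B,C] q_used=1 → run F
t=13: queue=[F,E,G,H,B,C] q_used=2 → run F
t=14: queue=[E,G,H,B,C,F] q_used=0 → run E
t=15: queue=[E,G,H,B,C,F] q_used=1 → run E
t=16: queue=[E,G,H,B,C,F] q_used=2 → run E
t=17: queue=[G,H,B,C,F,E] q_used=0 → run G
t=18: queue=[G,H,B,C,F,E] q_used=1 → run G
t=19: queue=[G,H,B,C,F,E] q_used=2 → run G
t=20: queue=[H,B,C,F,E,G] q_used=0 → run H
t=21: queue=[H,B,C,F,E,G] q_used=1 → run H
t=22: queue=[H,B,C,F,E,G] q_used=2 → run H
t=23: queue=[B,C,F,E,G,H] q_used=0 → run B
t=24: queue=[B,C,F,E,G,H] q_used=1 → run B
t=25: queue=[B,C,F,E,G,H] q_used=2 → run B
t=26: queue=[C,F,E,G,H,B] q_used=0 → run C
t=27: queue=[C,F,E,G,H,B] q_used=1 → run C
t=28: queue=[C,F,E,G,H,B] q_used=2 → run C
t=29: queue=[F,E,G,H,B,C] q_used=0 → run F
t=30: queue=[E,G,H,B,C] q_used=0 → run E
t=31: queue=[E,G,H,B,C] q_used=1 → run E
t=32: queue=[E,G,H,B,C] q_used=2 → run E
t=33: queue=[G,H,B,C] q_used=0 → run G
t=34: queue=[H,B,C] q_used=0 → run H
t=35: queue=[H,B,C] q_used=1 → run H
t=36: queue=[H,B,C] q_used=2 → run H
t=37: queue=[B,C,H] q_used=0 → run B
t=38: queue=[C,H] q_used=0 → run C
t=39: queue=[H] q_used=0 → run H
t=40: queue=[H] q_used=1 → run H
t=41: (idle)
t=42: (idle)
t=43: (idle)
t=44: (idle)
t=45: (idle)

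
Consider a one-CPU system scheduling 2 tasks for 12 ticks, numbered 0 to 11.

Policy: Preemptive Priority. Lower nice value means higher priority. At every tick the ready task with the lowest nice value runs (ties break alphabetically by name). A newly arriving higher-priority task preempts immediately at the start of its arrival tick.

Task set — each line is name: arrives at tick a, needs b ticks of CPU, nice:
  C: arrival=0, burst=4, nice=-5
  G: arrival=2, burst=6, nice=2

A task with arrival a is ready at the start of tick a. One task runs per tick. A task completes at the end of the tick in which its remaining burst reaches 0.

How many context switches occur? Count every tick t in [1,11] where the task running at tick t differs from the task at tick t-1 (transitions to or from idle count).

context switches = 2

t=0: ready={C} → run C
t=1: ready={C} → run C
t=2: ready={C,G} → run C
t=3: ready={C,G} → run C
t=4: ready={G} → run G
t=5: ready={G} → run G
t=6: ready={G} → run G
t=7: ready={G} → run G
t=8: ready={G} → run G
t=9: ready={G} → run G
t=10: (idle)
t=11: (idle)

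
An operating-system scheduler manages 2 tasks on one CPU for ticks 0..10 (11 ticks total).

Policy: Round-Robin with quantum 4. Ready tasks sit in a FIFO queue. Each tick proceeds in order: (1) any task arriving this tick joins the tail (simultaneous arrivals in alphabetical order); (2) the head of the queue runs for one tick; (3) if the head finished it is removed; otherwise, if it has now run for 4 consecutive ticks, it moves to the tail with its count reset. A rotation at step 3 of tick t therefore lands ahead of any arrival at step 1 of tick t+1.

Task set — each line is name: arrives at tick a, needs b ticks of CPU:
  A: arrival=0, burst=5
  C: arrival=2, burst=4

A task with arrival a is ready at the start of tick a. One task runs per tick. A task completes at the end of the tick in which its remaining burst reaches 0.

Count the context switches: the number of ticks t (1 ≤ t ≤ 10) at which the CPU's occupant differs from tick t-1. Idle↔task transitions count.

context switches = 3

t=0: queue=[A] q_used=0 → run A
t=1: queue=[A] q_used=1 → run A
t=2: queue=[A,C] q_used=2 → run A
t=3: queue=[A,C] q_used=3 → run A
t=4: queue=[C,A] q_used=0 → run C
t=5: queue=[C,A] q_used=1 → run C
t=6: queue=[C,A] q_used=2 → run C
t=7: queue=[C,A] q_used=3 → run C
t=8: queue=[A] q_used=0 → run A
t=9: (idle)
t=10: (idle)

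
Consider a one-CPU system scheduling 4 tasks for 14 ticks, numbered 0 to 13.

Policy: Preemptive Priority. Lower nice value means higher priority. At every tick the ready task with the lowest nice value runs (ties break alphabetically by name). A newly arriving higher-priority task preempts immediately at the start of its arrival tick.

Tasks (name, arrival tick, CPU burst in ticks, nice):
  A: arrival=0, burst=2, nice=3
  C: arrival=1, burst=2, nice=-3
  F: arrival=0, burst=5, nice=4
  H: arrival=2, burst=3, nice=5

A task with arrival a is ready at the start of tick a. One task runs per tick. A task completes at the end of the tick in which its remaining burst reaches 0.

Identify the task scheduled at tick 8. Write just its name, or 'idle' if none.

t=0: ready={A,F} → run A
t=1: ready={A,C,F} → run C
t=2: ready={A,C,F,H} → run C
t=3: ready={A,F,H} → run A
t=4: ready={F,H} → run F
t=5: ready={F,H} → run F
t=6: ready={F,H} → run F
t=7: ready={F,H} → run F
t=8: ready={F,H} → run F
t=9: ready={H} → run H
t=10: ready={H} → run H
t=11: ready={H} → run H
t=12: (idle)
t=13: (idle)

running at tick 8 = F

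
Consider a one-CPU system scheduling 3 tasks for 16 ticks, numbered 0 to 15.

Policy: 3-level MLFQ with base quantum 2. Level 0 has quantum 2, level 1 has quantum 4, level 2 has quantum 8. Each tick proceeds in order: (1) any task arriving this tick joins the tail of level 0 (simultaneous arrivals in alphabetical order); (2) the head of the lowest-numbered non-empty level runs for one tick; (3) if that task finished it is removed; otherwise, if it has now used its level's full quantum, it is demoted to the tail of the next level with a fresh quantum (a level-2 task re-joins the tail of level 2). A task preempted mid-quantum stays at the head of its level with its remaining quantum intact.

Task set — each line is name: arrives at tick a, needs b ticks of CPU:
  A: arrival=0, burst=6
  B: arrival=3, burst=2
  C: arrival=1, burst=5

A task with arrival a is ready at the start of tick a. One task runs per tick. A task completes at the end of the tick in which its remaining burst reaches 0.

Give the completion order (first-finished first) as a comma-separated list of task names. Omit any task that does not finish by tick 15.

completion order = B, A, C

t=0: L0/L1/L2 = A/-/- → run A
t=1: L0/L1/L2 = AC/-/- → run A
t=2: L0/L1/L2 = C/A/- → run C
t=3: L0/L1/L2 = CB/A/- → run C
t=4: L0/L1/L2 = B/AC/- → run B
t=5: L0/L1/L2 = B/AC/- → run B
t=6: L0/L1/L2 = -/AC/- → run A
t=7: L0/L1/L2 = -/AC/- → run A
t=8: L0/L1/L2 = -/AC/- → run A
t=9: L0/L1/L2 = -/AC/- → run A
t=10: L0/L1/L2 = -/C/- → run C
t=11: L0/L1/L2 = -/C/- → run C
t=12: L0/L1/L2 = -/C/- → run C
t=13: (idle)
t=14: (idle)
t=15: (idle)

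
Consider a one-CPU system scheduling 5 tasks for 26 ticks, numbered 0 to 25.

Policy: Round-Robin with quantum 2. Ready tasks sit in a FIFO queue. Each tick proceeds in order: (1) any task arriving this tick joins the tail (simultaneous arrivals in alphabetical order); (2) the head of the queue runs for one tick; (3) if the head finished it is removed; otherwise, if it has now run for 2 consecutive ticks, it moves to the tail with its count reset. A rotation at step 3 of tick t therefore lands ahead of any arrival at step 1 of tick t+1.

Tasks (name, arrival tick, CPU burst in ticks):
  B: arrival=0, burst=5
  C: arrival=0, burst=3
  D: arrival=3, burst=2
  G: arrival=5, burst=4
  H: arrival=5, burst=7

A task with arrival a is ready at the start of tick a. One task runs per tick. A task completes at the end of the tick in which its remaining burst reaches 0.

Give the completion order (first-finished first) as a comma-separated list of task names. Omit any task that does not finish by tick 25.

completion order = D, C, B, G, H

t=0: queue=[B,C] q_used=0 → run B
t=1: queue=[B,C] q_used=1 → run B
t=2: queue=[C,B] q_used=0 → run C
t=3: queue=[C,B,D] q_used=1 → run C
t=4: queue=[B,D,C] q_used=0 → run B
t=5: queue=[B,D,C,G,H] q_used=1 → run B
t=6: queue=[D,C,G,H,B] q_used=0 → run D
t=7: queue=[D,C,G,H,B] q_used=1 → run D
t=8: queue=[C,G,H,B] q_used=0 → run C
t=9: queue=[G,H,B] q_used=0 → run G
t=10: queue=[G,H,B] q_used=1 → run G
t=11: queue=[H,B,G] q_used=0 → run H
t=12: queue=[H,B,G] q_used=1 → run H
t=13: queue=[B,G,H] q_used=0 → run B
t=14: queue=[G,H] q_used=0 → run G
t=15: queue=[G,H] q_used=1 → run G
t=16: queue=[H] q_used=0 → run H
t=17: queue=[H] q_used=1 → run H
t=18: queue=[H] q_used=0 → run H
t=19: queue=[H] q_used=1 → run H
t=20: queue=[H] q_used=0 → run H
t=21: (idle)
t=22: (idle)
t=23: (idle)
t=24: (idle)
t=25: (idle)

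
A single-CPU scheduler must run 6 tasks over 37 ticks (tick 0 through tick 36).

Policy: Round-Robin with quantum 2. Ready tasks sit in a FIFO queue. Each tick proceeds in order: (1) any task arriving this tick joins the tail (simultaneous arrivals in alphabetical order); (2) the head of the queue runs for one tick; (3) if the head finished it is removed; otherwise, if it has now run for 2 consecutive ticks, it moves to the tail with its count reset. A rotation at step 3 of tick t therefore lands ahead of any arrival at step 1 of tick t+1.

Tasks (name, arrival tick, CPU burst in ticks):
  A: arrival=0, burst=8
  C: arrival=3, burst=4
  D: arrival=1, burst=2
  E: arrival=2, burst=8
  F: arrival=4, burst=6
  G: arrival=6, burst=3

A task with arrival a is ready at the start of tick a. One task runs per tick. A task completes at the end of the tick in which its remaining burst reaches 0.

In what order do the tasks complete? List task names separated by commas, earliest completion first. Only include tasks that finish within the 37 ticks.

t=0: queue=[A] q_used=0 → run A
t=1: queue=[A,D] q_used=1 → run A
t=2: queue=[D,A,E] q_used=0 → run D
t=3: queue=[D,A,E,C] q_used=1 → run D
t=4: queue=[A,E,C,F] q_used=0 → run A
t=5: queue=[A,E,C,F] q_used=1 → run A
t=6: queue=[E,C,F,A,G] q_used=0 → run E
t=7: queue=[E,C,F,A,G] q_used=1 → run E
t=8: queue=[C,F,A,G,E] q_used=0 → run C
t=9: queue=[C,F,A,G,E] q_used=1 → run C
t=10: queue=[F,A,G,E,C] q_used=0 → run F
t=11: queue=[F,A,G,E,C] q_used=1 → run F
t=12: queue=[A,G,E,C,F] q_used=0 → run A
t=13: queue=[A,G,E,C,F] q_used=1 → run A
t=14: queue=[G,E,C,F,A] q_used=0 → run G
t=15: queue=[G,E,C,F,A] q_used=1 → run G
t=16: queue=[E,C,F,A,G] q_used=0 → run E
t=17: queue=[E,C,F,A,G] q_used=1 → run E
t=18: queue=[C,F,A,G,E] q_used=0 → run C
t=19: queue=[C,F,A,G,E] q_used=1 → run C
t=20: queue=[F,A,G,E] q_used=0 → run F
t=21: queue=[F,A,G,E] q_used=1 → run F
t=22: queue=[A,G,E,F] q_used=0 → run A
t=23: queue=[A,G,E,F] q_used=1 → run A
t=24: queue=[G,E,F] q_used=0 → run G
t=25: queue=[E,F] q_used=0 → run E
t=26: queue=[E,F] q_used=1 → run E
t=27: queue=[F,E] q_used=0 → run F
t=28: queue=[F,E] q_used=1 → run F
t=29: queue=[E] q_used=0 → run E
t=30: queue=[E] q_used=1 → run E
t=31: (idle)
t=32: (idle)
t=33: (idle)
t=34: (idle)
t=35: (idle)
t=36: (idle)

completion order = D, C, A, G, F, E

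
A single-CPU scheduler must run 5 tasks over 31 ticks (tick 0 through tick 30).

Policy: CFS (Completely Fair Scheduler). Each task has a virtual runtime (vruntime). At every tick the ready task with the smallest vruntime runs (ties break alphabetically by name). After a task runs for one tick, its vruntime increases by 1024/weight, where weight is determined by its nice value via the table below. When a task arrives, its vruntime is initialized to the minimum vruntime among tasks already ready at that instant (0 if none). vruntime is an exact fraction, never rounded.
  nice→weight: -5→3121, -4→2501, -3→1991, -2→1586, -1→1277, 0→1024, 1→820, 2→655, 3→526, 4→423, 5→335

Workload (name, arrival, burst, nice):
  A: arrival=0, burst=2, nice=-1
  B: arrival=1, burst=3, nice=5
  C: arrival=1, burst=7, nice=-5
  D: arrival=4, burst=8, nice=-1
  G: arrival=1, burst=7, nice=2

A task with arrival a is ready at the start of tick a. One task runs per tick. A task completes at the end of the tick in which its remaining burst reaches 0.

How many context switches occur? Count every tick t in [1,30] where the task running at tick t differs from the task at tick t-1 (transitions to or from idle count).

context switches = 19

t=0: vr[A=0] → run A
t=1: vr[A=1024/1277 B=1024/1277 C=1024/1277 G=1024/1277] → run A
t=2: vr[B=1024/1277 C=1024/1277 G=1024/1277] → run B
t=3: vr[B=1650688/427795 C=1024/1277 G=1024/1277] → run C
t=4: vr[B=1650688/427795 C=4503552/3985517 D=1024/1277 G=1024/1277] → run D
t=5: vr[B=1650688/427795 C=4503552/3985517 D=2048/1277 G=1024/1277] → run G
t=6: vr[B=1650688/427795 C=4503552/3985517 D=2048/1277 G=1978368/836435] → run C
t=7: vr[B=1650688/427795 C=5811200/3985517 D=2048/1277 G=1978368/836435] → run C
t=8: vr[B=1650688/427795 C=7118848/3985517 D=2048/1277 G=1978368/836435] → run D
t=9: vr[B=1650688/427795 C=7118848/3985517 D=3072/1277 G=1978368/836435] → run C
t=10: vr[B=1650688/427795 C=8426496/3985517 D=3072/1277 G=1978368/836435] → run C
t=11: vr[B=1650688/427795 C=9734144/3985517 D=3072/1277 G=1978368/836435] → run G
t=12: vr[B=1650688/427795 C=9734144/3985517 D=3072/1277 G=3286016/836435] → run D
t=13: vr[B=1650688/427795 C=9734144/3985517 D=4096/1277 G=3286016/836435] → run C
t=14: vr[B=1650688/427795 C=11041792/3985517 D=4096/1277 G=3286016/836435] → run C
t=15: vr[B=1650688/427795 D=4096/1277 G=3286016/836435] → run D
t=16: vr[B=1650688/427795 D=5120/1277 G=3286016/836435] → run B
t=17: vr[B=2958336/427795 D=5120/1277 G=3286016/836435] → run G
t=18: vr[B=2958336/427795 D=5120/1277 G=4593664/836435] → run D
t=19: vr[B=2958336/427795 D=6144/1277 G=4593664/836435] → run D
t=20: vr[B=2958336/427795 D=7168/1277 G=4593664/836435] → run G
t=21: vr[B=2958336/427795 D=7168/1277 G=5901312/836435] → run D
t=22: vr[B=2958336/427795 D=8192/1277 G=5901312/836435] → run D
t=23: vr[B=2958336/427795 G=5901312/836435] → run B
t=24: vr[G=5901312/836435] → run G
t=25: vr[G=1441792/167287] → run G
t=26: vr[G=8516608/836435] → run G
t=27: (idle)
t=28: (idle)
t=29: (idle)
t=30: (idle)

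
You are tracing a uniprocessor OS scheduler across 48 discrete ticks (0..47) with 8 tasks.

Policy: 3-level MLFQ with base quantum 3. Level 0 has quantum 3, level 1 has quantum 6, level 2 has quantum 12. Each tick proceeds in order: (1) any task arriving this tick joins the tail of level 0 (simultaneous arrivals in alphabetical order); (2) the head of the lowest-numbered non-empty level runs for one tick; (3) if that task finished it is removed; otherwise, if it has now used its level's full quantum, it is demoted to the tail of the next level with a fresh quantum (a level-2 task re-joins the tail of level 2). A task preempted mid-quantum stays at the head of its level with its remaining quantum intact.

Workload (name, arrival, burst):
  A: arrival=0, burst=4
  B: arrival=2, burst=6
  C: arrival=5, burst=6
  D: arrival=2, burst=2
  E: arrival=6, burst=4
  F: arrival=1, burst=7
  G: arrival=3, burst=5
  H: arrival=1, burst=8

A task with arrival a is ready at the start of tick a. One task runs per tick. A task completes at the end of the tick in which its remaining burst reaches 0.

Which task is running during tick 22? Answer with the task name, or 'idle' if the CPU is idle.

t=0: L0/L1/L2 = A/-/- → run A
t=1: L0/L1/L2 = AFH/-/- → run A
t=2: L0/L1/L2 = AFHBD/-/- → run A
t=3: L0/L1/L2 = FHBDG/A/- → run F
t=4: L0/L1/L2 = FHBDG/A/- → run F
t=5: L0/L1/L2 = FHBDGC/A/- → run F
t=6: L0/L1/L2 = HBDGCE/AF/- → run H
t=7: L0/L1/L2 = HBDGCE/AF/- → run H
t=8: L0/L1/L2 = HBDGCE/AF/- → run H
t=9: L0/L1/L2 = BDGCE/AFH/- → run B
t=10: L0/L1/L2 = BDGCE/AFH/- → run B
t=11: L0/L1/L2 = BDGCE/AFH/- → run B
t=12: L0/L1/L2 = DGCE/AFHB/- → run D
t=13: L0/L1/L2 = DGCE/AFHB/- → run D
t=14: L0/L1/L2 = GCE/AFHB/- → run G
t=15: L0/L1/L2 = GCE/AFHB/- → run G
t=16: L0/L1/L2 = GCE/AFHB/- → run G
t=17: L0/L1/L2 = CE/AFHBG/- → run C
t=18: L0/L1/L2 = CE/AFHBG/- → run C
t=19: L0/L1/L2 = CE/AFHBG/- → run C
t=20: L0/L1/L2 = E/AFHBGC/- → run E
t=21: L0/L1/L2 = E/AFHBGC/- → run E
t=22: L0/L1/L2 = E/AFHBGC/- → run E
t=23: L0/L1/L2 = -/AFHBGCE/- → run A
t=24: L0/L1/L2 = -/FHBGCE/- → run F
t=25: L0/L1/L2 = -/FHBGCE/- → run F
t=26: L0/L1/L2 = -/FHBGCE/- → run F
t=27: L0/L1/L2 = -/FHBGCE/- → run F
t=28: L0/L1/L2 = -/HBGCE/- → run H
t=29: L0/L1/L2 = -/HBGCE/- → run H
t=30: L0/L1/L2 = -/HBGCE/- → run H
t=31: L0/L1/L2 = -/HBGCE/- → run H
t=32: L0/L1/L2 = -/HBGCE/- → run H
t=33: L0/L1/L2 = -/BGCE/- → run B
t=34: L0/L1/L2 = -/BGCE/- → run B
t=35: L0/L1/L2 = -/BGCE/- → run B
t=36: L0/L1/L2 = -/GCE/- → run G
t=37: L0/L1/L2 = -/GCE/- → run G
t=38: L0/L1/L2 = -/CE/- → run C
t=39: L0/L1/L2 = -/CE/- → run C
t=40: L0/L1/L2 = -/CE/- → run C
t=41: L0/L1/L2 = -/E/- → run E
t=42: (idle)
t=43: (idle)
t=44: (idle)
t=45: (idle)
t=46: (idle)
t=47: (idle)

running at tick 22 = E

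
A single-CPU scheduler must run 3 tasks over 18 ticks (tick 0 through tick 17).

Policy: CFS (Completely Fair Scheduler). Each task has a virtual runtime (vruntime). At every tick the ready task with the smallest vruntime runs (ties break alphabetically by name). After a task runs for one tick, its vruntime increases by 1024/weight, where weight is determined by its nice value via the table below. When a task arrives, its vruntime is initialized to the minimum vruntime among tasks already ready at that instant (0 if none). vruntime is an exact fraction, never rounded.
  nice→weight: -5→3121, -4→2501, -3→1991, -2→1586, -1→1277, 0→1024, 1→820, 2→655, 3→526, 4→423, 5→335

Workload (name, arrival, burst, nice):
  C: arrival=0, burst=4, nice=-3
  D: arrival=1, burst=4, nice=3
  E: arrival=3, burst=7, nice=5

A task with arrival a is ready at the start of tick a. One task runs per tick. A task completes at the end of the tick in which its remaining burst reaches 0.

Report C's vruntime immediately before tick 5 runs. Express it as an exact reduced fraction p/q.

t=0: vr[C=0] → run C
t=1: vr[C=1024/1991 D=1024/1991] → run C
t=2: vr[C=2048/1991 D=1024/1991] → run D
t=3: vr[C=2048/1991 D=1288704/523633 E=2048/1991] → run C
t=4: vr[C=3072/1991 D=1288704/523633 E=2048/1991] → run E
t=5: vr[C=3072/1991 D=1288704/523633 E=2724864/666985] → run C
t=6: vr[D=1288704/523633 E=2724864/666985] → run D
t=7: vr[D=2308096/523633 E=2724864/666985] → run E
t=8: vr[D=2308096/523633 E=4763648/666985] → run D
t=9: vr[D=3327488/523633 E=4763648/666985] → run D
t=10: vr[E=4763648/666985] → run E
t=11: vr[E=6802432/666985] → run E
t=12: vr[E=8841216/666985] → run E
t=13: vr[E=2176000/133397] → run E
t=14: vr[E=12918784/666985] → run E
t=15: (idle)
t=16: (idle)
t=17: (idle)

vruntime(C, start of tick 5) = 3072/1991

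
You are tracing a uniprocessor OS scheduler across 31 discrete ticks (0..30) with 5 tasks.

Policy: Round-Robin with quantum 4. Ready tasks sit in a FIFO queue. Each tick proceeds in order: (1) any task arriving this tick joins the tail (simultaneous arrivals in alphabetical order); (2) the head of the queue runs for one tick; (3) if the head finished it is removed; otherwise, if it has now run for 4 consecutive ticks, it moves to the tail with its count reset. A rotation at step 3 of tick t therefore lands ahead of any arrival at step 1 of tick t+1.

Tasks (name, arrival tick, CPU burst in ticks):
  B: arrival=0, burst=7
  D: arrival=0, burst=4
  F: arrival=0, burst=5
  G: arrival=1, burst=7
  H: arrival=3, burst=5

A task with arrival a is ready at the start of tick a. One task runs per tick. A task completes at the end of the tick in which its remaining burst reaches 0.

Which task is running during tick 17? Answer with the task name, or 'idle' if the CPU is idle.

t=0: queue=[B,D,F] q_used=0 → run B
t=1: queue=[B,D,F,G] q_used=1 → run B
t=2: queue=[B,D,F,G] q_used=2 → run B
t=3: queue=[B,D,F,G,H] q_used=3 → run B
t=4: queue=[D,F,G,H,B] q_used=0 → run D
t=5: queue=[D,F,G,H,B] q_used=1 → run D
t=6: queue=[D,F,G,H,B] q_used=2 → run D
t=7: queue=[D,F,G,H,B] q_used=3 → run D
t=8: queue=[F,G,H,B] q_used=0 → run F
t=9: queue=[F,G,H,B] q_used=1 → run F
t=10: queue=[F,G,H,B] q_used=2 → run F
t=11: queue=[F,G,H,B] q_used=3 → run F
t=12: queue=[G,H,B,F] q_used=0 → run G
t=13: queue=[G,H,B,F] q_used=1 → run G
t=14: queue=[G,H,B,F] q_used=2 → run G
t=15: queue=[G,H,B,F] q_used=3 → run G
t=16: queue=[H,B,F,G] q_used=0 → run H
t=17: queue=[H,B,F,G] q_used=1 → run H
t=18: queue=[H,B,F,G] q_used=2 → run H
t=19: queue=[H,B,F,G] q_used=3 → run H
t=20: queue=[B,F,G,H] q_used=0 → run B
t=21: queue=[B,F,G,H] q_used=1 → run B
t=22: queue=[B,F,G,H] q_used=2 → run B
t=23: queue=[F,G,H] q_used=0 → run F
t=24: queue=[G,H] q_used=0 → run G
t=25: queue=[G,H] q_used=1 → run G
t=26: queue=[G,H] q_used=2 → run G
t=27: queue=[H] q_used=0 → run H
t=28: (idle)
t=29: (idle)
t=30: (idle)

running at tick 17 = H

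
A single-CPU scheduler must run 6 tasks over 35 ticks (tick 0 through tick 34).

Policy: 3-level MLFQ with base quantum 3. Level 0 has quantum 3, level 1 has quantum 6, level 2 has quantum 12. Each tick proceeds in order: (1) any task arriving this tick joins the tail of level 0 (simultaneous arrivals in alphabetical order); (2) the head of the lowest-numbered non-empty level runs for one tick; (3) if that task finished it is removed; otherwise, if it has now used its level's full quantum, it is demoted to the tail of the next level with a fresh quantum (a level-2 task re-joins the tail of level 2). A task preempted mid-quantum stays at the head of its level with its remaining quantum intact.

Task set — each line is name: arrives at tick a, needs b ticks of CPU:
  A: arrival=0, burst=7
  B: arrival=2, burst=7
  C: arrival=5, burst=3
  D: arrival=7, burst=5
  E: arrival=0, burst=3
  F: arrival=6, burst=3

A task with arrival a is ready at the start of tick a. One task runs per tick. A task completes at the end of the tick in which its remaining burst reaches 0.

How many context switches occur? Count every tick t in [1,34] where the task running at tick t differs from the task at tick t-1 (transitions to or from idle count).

t=0: L0/L1/L2 = AE/-/- → run A
t=1: L0/L1/L2 = AE/-/- → run A
t=2: L0/L1/L2 = AEB/-/- → run A
t=3: L0/L1/L2 = EB/A/- → run E
t=4: L0/L1/L2 = EB/A/- → run E
t=5: L0/L1/L2 = EBC/A/- → run E
t=6: L0/L1/L2 = BCF/A/- → run B
t=7: L0/L1/L2 = BCFD/A/- → run B
t=8: L0/L1/L2 = BCFD/A/- → run B
t=9: L0/L1/L2 = CFD/AB/- → run C
t=10: L0/L1/L2 = CFD/AB/- → run C
t=11: L0/L1/L2 = CFD/AB/- → run C
t=12: L0/L1/L2 = FD/AB/- → run F
t=13: L0/L1/L2 = FD/AB/- → run F
t=14: L0/L1/L2 = FD/AB/- → run F
t=15: L0/L1/L2 = D/AB/- → run D
t=16: L0/L1/L2 = D/AB/- → run D
t=17: L0/L1/L2 = D/AB/- → run D
t=18: L0/L1/L2 = -/ABD/- → run A
t=19: L0/L1/L2 = -/ABD/- → run A
t=20: L0/L1/L2 = -/ABD/- → run A
t=21: L0/L1/L2 = -/ABD/- → run A
t=22: L0/L1/L2 = -/BD/- → run B
t=23: L0/L1/L2 = -/BD/- → run B
t=24: L0/L1/L2 = -/BD/- → run B
t=25: L0/L1/L2 = -/BD/- → run B
t=26: L0/L1/L2 = -/D/- → run D
t=27: L0/L1/L2 = -/D/- → run D
t=28: (idle)
t=29: (idle)
t=30: (idle)
t=31: (idle)
t=32: (idle)
t=33: (idle)
t=34: (idle)

context switches = 9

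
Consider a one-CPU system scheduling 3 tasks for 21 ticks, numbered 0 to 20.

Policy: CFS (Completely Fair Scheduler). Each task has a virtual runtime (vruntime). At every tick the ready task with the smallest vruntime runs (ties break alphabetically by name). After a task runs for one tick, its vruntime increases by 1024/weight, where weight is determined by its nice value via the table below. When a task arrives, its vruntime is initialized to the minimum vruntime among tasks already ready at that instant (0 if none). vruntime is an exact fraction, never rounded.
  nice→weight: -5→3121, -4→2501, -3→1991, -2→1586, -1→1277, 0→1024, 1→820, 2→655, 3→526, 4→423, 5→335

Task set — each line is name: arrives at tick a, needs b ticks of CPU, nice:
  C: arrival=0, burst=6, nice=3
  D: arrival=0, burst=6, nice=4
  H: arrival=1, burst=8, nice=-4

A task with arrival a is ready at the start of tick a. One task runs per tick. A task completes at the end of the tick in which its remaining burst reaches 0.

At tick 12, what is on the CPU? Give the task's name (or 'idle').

t=0: vr[C=0 D=0] → run C
t=1: vr[C=512/263 D=0 H=0] → run D
t=2: vr[C=512/263 D=1024/423 H=0] → run H
t=3: vr[C=512/263 D=1024/423 H=1024/2501] → run H
t=4: vr[C=512/263 D=1024/423 H=2048/2501] → run H
t=5: vr[C=512/263 D=1024/423 H=3072/2501] → run H
t=6: vr[C=512/263 D=1024/423 H=4096/2501] → run H
t=7: vr[C=512/263 D=1024/423 H=5120/2501] → run C
t=8: vr[C=1024/263 D=1024/423 H=5120/2501] → run H
t=9: vr[C=1024/263 D=1024/423 H=6144/2501] → run D
t=10: vr[C=1024/263 D=2048/423 H=6144/2501] → run H
t=11: vr[C=1024/263 D=2048/423 H=7168/2501] → run H
t=12: vr[C=1024/263 D=2048/423] → run C
t=13: vr[C=1536/263 D=2048/423] → run D
t=14: vr[C=1536/263 D=1024/141] → run C
t=15: vr[C=2048/263 D=1024/141] → run D
t=16: vr[C=2048/263 D=4096/423] → run C
t=17: vr[C=2560/263 D=4096/423] → run D
t=18: vr[C=2560/263 D=5120/423] → run C
t=19: vr[D=5120/423] → run D
t=20: (idle)

running at tick 12 = C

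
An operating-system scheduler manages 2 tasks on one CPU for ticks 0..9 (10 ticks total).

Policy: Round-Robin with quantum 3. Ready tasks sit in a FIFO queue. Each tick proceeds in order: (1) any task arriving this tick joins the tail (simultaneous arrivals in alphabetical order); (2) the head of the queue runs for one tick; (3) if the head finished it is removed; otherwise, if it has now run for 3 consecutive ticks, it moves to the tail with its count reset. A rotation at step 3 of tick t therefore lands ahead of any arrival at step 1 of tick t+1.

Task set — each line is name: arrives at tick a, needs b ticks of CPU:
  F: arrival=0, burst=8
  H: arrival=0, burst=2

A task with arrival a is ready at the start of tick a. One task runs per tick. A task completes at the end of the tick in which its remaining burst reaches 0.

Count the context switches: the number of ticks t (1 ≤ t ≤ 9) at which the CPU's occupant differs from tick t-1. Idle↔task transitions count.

context switches = 2

t=0: queue=[F,H] q_used=0 → run F
t=1: queue=[F,H] q_used=1 → run F
t=2: queue=[F,H] q_used=2 → run F
t=3: queue=[H,F] q_used=0 → run H
t=4: queue=[H,F] q_used=1 → run H
t=5: queue=[F] q_used=0 → run F
t=6: queue=[F] q_used=1 → run F
t=7: queue=[F] q_used=2 → run F
t=8: queue=[F] q_used=0 → run F
t=9: queue=[F] q_used=1 → run F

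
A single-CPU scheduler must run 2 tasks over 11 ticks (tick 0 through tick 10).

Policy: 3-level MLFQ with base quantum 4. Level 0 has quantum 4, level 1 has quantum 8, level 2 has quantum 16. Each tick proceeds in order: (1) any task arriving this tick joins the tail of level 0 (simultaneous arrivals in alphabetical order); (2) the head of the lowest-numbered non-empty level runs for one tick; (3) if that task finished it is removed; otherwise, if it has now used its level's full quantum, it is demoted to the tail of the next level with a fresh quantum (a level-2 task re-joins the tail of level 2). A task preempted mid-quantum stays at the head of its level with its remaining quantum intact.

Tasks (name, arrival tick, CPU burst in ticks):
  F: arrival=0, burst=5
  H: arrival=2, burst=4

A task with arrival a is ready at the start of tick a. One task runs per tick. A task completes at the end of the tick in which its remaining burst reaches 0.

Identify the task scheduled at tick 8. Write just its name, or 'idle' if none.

t=0: L0/L1/L2 = F/-/- → run F
t=1: L0/L1/L2 = F/-/- → run F
t=2: L0/L1/L2 = FH/-/- → run F
t=3: L0/L1/L2 = FH/-/- → run F
t=4: L0/L1/L2 = H/F/- → run H
t=5: L0/L1/L2 = H/F/- → run H
t=6: L0/L1/L2 = H/F/- → run H
t=7: L0/L1/L2 = H/F/- → run H
t=8: L0/L1/L2 = -/F/- → run F
t=9: (idle)
t=10: (idle)

running at tick 8 = F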